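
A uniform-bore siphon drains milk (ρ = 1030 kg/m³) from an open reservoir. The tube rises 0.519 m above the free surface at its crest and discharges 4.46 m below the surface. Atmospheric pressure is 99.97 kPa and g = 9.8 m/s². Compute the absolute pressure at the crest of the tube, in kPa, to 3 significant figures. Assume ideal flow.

P_top ≈ 49.7 kPa

The outlet speed comes from Torricelli: v = √(2g·4.46) = 9.35 m/s.
With constant cross-section the crest speed equals v; applying Bernoulli from the surface up to the crest, P_top = P_atm − ½ρv² − ρg·h_top.
P_top = 99970 − ½·1030·9.35² − 1030·9.8·0.519 = 49700 Pa.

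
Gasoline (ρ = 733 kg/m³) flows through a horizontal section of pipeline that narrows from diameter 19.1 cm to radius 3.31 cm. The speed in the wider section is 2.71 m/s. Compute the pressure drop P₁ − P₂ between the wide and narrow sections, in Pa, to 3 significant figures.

ΔP = 184000 Pa

Mass conservation (A₁v₁ = A₂v₂) gives v₂ = 2.71 × 287/34.4 = 22.6 m/s.
With no height change, Bernoulli's equation is P₁ + ½ρv₁² = P₂ + ½ρv₂².
P₁ − P₂ = ½·733·(22.6² − 2.71²) = ½·733·502 = 184000 Pa.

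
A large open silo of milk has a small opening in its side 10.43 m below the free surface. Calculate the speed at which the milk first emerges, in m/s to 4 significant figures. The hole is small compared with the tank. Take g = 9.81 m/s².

v ≈ 14.31 m/s

The surface is effectively still and both ends are open, so ½v² = gh and v = √(2·9.81·10.43) = 14.31 m/s.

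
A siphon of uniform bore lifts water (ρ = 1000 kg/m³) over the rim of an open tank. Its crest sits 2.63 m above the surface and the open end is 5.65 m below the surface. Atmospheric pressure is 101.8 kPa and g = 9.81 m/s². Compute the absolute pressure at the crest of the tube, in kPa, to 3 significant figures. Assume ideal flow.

P_top ≈ 20.6 kPa

Bernoulli surface→outlet gives ½v² = g·h_out, so v = √(2·9.81·5.65) = 10.5 m/s.
The bore is uniform, so the speed at the crest is the same v. Bernoulli surface→crest: P_atm = P_top + ½ρv² + ρg·h_top.
P_top = 101800 − ½·1000·10.5² − 1000·9.81·2.63 = 20600 Pa.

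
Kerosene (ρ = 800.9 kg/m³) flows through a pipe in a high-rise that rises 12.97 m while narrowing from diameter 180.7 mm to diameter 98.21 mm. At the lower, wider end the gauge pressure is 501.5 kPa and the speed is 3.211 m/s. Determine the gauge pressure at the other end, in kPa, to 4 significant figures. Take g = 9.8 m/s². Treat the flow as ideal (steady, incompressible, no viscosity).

Mass conservation (A₁v₁ = A₂v₂) gives v₂ = 3.211 × 256.5/75.75 = 10.87 m/s.
Energy conservation along the streamline gives P₂ = P₁ − ½ρ(v₂² − v₁²) − ρg(h₂ − h₁).
P₂ = 501500 + ½·800.9·(3.211² − 10.87²) − 800.9·9.8·(+12.97) = 501500 + (-43190) − (101800) = 356500 Pa.

P₂ ≈ 356.5 kPa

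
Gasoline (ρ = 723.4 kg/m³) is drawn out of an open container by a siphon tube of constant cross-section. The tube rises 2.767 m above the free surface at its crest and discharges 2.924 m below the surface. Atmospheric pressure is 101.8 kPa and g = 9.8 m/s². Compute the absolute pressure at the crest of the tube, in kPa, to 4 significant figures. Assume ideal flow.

P_top = 61.45 kPa

The outlet speed comes from Torricelli: v = √(2g·2.924) = 7.570 m/s.
Continuity keeps v the same throughout the tube; from surface to crest, P_atm + 0 = P_top + ½ρv² + ρg·h_top.
P_top = 101800 − ½·723.4·7.570² − 723.4·9.8·2.767 = 61450 Pa.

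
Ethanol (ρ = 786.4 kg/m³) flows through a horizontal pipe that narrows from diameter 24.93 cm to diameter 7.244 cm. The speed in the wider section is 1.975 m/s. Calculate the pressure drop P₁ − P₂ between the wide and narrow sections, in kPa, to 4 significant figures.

213.6 kPa

By continuity, v₂ = v₁·A₁/A₂ = 1.975·(488.1/41.21) = 23.39 m/s.
Bernoulli (h₁ = h₂): P₁ − P₂ = ½ρ(v₂² − v₁²).
P₁ − P₂ = ½·786.4·(23.39² − 1.975²) = ½·786.4·543.3 = 213600 Pa.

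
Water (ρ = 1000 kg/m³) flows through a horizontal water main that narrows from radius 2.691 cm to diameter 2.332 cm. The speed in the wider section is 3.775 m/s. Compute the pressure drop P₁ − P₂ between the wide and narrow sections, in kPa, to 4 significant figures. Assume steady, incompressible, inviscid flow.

By continuity, v₂ = v₁·A₁/A₂ = 3.775·(22.75/4.271) = 20.11 m/s.
Along the horizontal streamline, P + ½ρv² is constant.
P₁ − P₂ = ½·1000·(20.11² − 3.775²) = ½·1000·390.0 = 195000 Pa.

ΔP ≈ 195.0 kPa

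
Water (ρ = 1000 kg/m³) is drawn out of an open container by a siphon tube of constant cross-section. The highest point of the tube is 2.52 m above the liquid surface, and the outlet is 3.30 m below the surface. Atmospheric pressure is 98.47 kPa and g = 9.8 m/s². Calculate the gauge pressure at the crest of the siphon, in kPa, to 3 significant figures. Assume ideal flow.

-57.0 kPa

From the surface to the outlet (both open to atmosphere, surface at rest): v = √(2g·h_out) = √(2·9.8·3.30) = 8.04 m/s.
Continuity keeps v the same throughout the tube; from surface to crest, P_atm + 0 = P_top + ½ρv² + ρg·h_top.
P_top = 98470 − ½·1000·8.04² − 1000·9.8·2.52 = 41400 Pa. So P_gauge = P_top − P_atm = -57000 Pa.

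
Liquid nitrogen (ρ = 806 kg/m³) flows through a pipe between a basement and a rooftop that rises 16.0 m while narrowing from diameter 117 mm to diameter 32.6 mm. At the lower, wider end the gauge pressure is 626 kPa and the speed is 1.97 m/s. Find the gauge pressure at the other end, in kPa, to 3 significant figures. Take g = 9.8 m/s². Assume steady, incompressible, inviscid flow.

Continuity gives A₁v₁ = A₂v₂, so v₂ = (108 cm²)/(8.35 cm²) × 1.97 m/s = 25.4 m/s.
Energy conservation along the streamline gives P₂ = P₁ − ½ρ(v₂² − v₁²) − ρg(h₂ − h₁).
P₂ = 626000 + ½·806·(1.97² − 25.4²) − 806·9.8·(+16.0) = 626000 + (-258000) − (126000) = 242000 Pa.

P₂ = 242 kPa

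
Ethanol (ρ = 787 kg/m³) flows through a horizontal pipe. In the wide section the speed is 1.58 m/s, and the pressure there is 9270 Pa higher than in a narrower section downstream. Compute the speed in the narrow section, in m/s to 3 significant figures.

Horizontal Bernoulli: P₁ + ½ρv₁² = P₂ + ½ρv₂², so v₂² = v₁² + 2(P₁ − P₂)/ρ.
v₂ = √(1.58² + 2·9270/787) = √(2.50 + 23.6) = 5.10 m/s.

v₂ ≈ 5.10 m/s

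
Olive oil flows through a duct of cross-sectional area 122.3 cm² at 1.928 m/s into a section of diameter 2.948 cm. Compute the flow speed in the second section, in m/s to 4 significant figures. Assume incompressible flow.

v₂ ≈ 34.55 m/s

The volume flow rate is constant, so v₂ = (A₁/A₂)v₁ = (122.3/6.826)·1.928 = 34.55 m/s.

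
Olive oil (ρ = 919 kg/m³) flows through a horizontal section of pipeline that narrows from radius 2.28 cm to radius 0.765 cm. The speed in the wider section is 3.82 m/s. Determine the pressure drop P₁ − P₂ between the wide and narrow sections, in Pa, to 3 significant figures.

ΔP ≈ 522000 Pa

Mass conservation (A₁v₁ = A₂v₂) gives v₂ = 3.82 × 16.3/1.84 = 33.9 m/s.
Bernoulli (h₁ = h₂): P₁ − P₂ = ½ρ(v₂² − v₁²).
P₁ − P₂ = ½·919·(33.9² − 3.82²) = ½·919·1140 = 522000 Pa.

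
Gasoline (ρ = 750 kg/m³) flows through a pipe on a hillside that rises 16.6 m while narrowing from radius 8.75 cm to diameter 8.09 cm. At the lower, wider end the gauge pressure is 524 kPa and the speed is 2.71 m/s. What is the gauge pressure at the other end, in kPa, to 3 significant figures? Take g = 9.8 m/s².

The volume flow rate is constant, so v₂ = (A₁/A₂)v₁ = (241/51.4)·2.71 = 12.7 m/s.
Bernoulli: P₁ + ½ρv₁² + ρg h₁ = P₂ + ½ρv₂² + ρg h₂, so P₂ = P₁ + ½ρ(v₁² − v₂²) − ρg(h₂ − h₁).
P₂ = 524000 + ½·750·(2.71² − 12.7²) − 750·9.8·(+16.6) = 524000 + (-57500) − (122000) = 344000 Pa.

344 kPa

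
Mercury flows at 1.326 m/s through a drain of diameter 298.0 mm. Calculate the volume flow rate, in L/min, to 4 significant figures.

Q = 5549 L/min

Q = A·v = 0.06975 m² × 1.326 m/s = 0.09248 m³/s.
Converting: 0.09248 m³/s × 60000 = 5549 L/min.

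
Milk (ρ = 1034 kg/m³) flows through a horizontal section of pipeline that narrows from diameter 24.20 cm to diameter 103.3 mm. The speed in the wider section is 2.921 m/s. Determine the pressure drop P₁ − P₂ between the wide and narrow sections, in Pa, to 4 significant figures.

By continuity, v₂ = v₁·A₁/A₂ = 2.921·(460.0/83.81) = 16.03 m/s.
With no height change, Bernoulli's equation is P₁ + ½ρv₁² = P₂ + ½ρv₂².
P₁ − P₂ = ½·1034·(16.03² − 2.921²) = ½·1034·248.5 = 128500 Pa.

ΔP ≈ 128500 Pa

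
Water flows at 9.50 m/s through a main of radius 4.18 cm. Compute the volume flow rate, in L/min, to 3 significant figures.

Q ≈ 3130 L/min

Q = A·v = 0.00549 m² × 9.50 m/s = 0.0521 m³/s.
Converting: 0.0521 m³/s × 60000 = 3130 L/min.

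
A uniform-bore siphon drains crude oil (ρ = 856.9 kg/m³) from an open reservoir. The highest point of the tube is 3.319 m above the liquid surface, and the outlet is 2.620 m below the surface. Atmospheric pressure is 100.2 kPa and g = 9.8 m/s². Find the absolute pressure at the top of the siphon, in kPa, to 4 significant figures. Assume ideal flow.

From the surface to the outlet (both open to atmosphere, surface at rest): v = √(2g·h_out) = √(2·9.8·2.620) = 7.166 m/s.
Continuity keeps v the same throughout the tube; from surface to crest, P_atm + 0 = P_top + ½ρv² + ρg·h_top.
P_top = 100200 − ½·856.9·7.166² − 856.9·9.8·3.319 = 50330 Pa.

P_top ≈ 50.33 kPa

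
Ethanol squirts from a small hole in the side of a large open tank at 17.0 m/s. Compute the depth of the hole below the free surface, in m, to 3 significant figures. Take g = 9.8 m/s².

For a small hole in a large open tank, ½v² = gh, giving h = v²/(2g).
h = 17.0²/(2·9.8) = 289/19.60 = 14.7 m.

h ≈ 14.7 m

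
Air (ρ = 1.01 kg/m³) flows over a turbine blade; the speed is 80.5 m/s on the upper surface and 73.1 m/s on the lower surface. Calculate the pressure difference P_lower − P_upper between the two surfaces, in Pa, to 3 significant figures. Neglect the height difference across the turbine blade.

574 Pa

The pressure is lower where the speed is higher: ΔP = ½ρ(v_up² − v_low²).
ΔP = ½·1.01·(80.5² − 73.1²) = 574 Pa.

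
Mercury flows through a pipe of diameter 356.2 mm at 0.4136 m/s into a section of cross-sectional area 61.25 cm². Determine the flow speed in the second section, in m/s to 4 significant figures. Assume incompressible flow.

6.729 m/s

By continuity, v₂ = v₁·A₁/A₂ = 0.4136·(996.5/61.25) = 6.729 m/s.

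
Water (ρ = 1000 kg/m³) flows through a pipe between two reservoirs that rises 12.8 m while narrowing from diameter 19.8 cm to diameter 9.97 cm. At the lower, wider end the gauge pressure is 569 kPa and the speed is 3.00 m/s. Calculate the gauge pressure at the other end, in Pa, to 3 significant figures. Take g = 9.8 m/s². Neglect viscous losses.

Mass conservation (A₁v₁ = A₂v₂) gives v₂ = 3.00 × 308/78.1 = 11.8 m/s.
Energy conservation along the streamline gives P₂ = P₁ − ½ρ(v₂² − v₁²) − ρg(h₂ − h₁).
P₂ = 569000 + ½·1000·(3.00² − 11.8²) − 1000·9.8·(+12.8) = 569000 + (-65500) − (125000) = 378000 Pa.

P₂ ≈ 378000 Pa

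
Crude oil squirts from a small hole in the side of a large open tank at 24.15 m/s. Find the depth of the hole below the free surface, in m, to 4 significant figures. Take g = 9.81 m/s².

h ≈ 29.73 m

Inverting v = √(2gh) gives h = v² / 2g.
h = 24.15²/(2·9.81) = 583.2/19.62 = 29.73 m.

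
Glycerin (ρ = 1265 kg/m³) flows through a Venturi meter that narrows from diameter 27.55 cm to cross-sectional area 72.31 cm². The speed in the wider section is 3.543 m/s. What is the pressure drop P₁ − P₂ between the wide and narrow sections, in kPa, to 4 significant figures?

ΔP = 531.7 kPa

Continuity gives A₁v₁ = A₂v₂, so v₂ = (596.1 cm²)/(72.31 cm²) × 3.543 m/s = 29.21 m/s.
Bernoulli (h₁ = h₂): P₁ − P₂ = ½ρ(v₂² − v₁²).
P₁ − P₂ = ½·1265·(29.21² − 3.543²) = ½·1265·840.6 = 531700 Pa.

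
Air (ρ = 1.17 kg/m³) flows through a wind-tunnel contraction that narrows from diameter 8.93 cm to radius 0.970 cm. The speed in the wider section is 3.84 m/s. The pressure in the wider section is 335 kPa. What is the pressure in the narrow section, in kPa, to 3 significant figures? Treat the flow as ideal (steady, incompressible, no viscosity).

P₂ = 331 kPa

Mass conservation (A₁v₁ = A₂v₂) gives v₂ = 3.84 × 62.6/2.96 = 81.4 m/s.
Bernoulli (h₁ = h₂): P₁ − P₂ = ½ρ(v₂² − v₁²).
P₂ = P₁ − ½ρ(v₂² − v₁²) = 335000 − ½·1.17·(81.4² − 3.84²) = 335000 − 3860 = 331000 Pa.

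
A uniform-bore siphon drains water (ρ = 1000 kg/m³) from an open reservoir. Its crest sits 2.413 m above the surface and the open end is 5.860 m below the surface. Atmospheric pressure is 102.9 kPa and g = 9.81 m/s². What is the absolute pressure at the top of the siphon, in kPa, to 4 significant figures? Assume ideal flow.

21.74 kPa

From the surface to the outlet (both open to atmosphere, surface at rest): v = √(2g·h_out) = √(2·9.81·5.860) = 10.72 m/s.
With constant cross-section the crest speed equals v; applying Bernoulli from the surface up to the crest, P_top = P_atm − ½ρv² − ρg·h_top.
P_top = 102900 − ½·1000·10.72² − 1000·9.81·2.413 = 21740 Pa.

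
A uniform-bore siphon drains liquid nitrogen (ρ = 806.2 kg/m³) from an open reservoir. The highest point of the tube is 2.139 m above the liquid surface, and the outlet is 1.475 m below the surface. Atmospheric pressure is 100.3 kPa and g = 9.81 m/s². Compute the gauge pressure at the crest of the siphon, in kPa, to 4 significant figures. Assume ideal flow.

From the surface to the outlet (both open to atmosphere, surface at rest): v = √(2g·h_out) = √(2·9.81·1.475) = 5.380 m/s.
With constant cross-section the crest speed equals v; applying Bernoulli from the surface up to the crest, P_top = P_atm − ½ρv² − ρg·h_top.
P_top = 100300 − ½·806.2·5.380² − 806.2·9.81·2.139 = 71720 Pa. So P_gauge = P_top − P_atm = -28580 Pa.

-28.58 kPa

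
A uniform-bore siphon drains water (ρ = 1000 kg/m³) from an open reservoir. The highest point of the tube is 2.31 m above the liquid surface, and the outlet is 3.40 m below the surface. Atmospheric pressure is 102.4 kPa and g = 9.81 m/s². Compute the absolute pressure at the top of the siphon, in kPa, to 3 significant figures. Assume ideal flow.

Bernoulli surface→outlet gives ½v² = g·h_out, so v = √(2·9.81·3.40) = 8.17 m/s.
The bore is uniform, so the speed at the crest is the same v. Bernoulli surface→crest: P_atm = P_top + ½ρv² + ρg·h_top.
P_top = 102400 − ½·1000·8.17² − 1000·9.81·2.31 = 46400 Pa.

P_top = 46.4 kPa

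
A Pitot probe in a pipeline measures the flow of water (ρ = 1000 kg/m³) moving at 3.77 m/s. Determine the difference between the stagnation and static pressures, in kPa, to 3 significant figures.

7.11 kPa

The dynamic pressure equals the rise in static pressure at the stagnation point: ΔP = ½ρv².
ΔP = ½·1000·3.77² = 7110 Pa.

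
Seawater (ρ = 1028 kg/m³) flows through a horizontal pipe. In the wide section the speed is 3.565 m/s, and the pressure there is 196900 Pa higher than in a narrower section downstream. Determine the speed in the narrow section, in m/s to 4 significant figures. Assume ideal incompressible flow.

With h₁ = h₂, rearranging Bernoulli gives v₂ = √(v₁² + 2ΔP/ρ).
v₂ = √(3.565² + 2·196900/1028) = √(12.71 + 383.1) = 19.89 m/s.

19.89 m/s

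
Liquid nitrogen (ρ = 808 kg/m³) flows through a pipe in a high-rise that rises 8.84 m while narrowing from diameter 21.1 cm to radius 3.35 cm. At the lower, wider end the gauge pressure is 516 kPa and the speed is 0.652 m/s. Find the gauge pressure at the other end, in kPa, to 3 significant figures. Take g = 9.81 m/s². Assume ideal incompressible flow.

429 kPa

Mass conservation (A₁v₁ = A₂v₂) gives v₂ = 0.652 × 350/35.3 = 6.47 m/s.
Bernoulli: P₁ + ½ρv₁² + ρg h₁ = P₂ + ½ρv₂² + ρg h₂, so P₂ = P₁ + ½ρ(v₁² − v₂²) − ρg(h₂ − h₁).
P₂ = 516000 + ½·808·(0.652² − 6.47²) − 808·9.81·(+8.84) = 516000 + (-16700) − (70100) = 429000 Pa.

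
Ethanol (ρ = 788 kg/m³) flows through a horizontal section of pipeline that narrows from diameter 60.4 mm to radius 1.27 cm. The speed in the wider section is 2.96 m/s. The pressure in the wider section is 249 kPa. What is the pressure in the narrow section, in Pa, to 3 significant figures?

P₂ = 142000 Pa

By continuity, v₂ = v₁·A₁/A₂ = 2.96·(28.7/5.07) = 16.7 m/s.
The pipe is horizontal, so Bernoulli reduces to P₁ + ½ρv₁² = P₂ + ½ρv₂².
P₂ = P₁ − ½ρ(v₂² − v₁²) = 249000 − ½·788·(16.7² − 2.96²) = 249000 − 107000 = 142000 Pa.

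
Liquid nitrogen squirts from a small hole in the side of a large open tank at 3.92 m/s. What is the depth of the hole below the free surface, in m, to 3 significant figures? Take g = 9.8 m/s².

Inverting v = √(2gh) gives h = v² / 2g.
h = 3.92²/(2·9.8) = 15.4/19.60 = 0.784 m.

h ≈ 0.784 m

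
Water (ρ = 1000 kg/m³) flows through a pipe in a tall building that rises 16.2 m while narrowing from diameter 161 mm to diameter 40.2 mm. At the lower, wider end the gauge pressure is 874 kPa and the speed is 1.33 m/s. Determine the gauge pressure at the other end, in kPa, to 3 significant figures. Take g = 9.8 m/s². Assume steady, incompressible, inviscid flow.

489 kPa

By continuity, v₂ = v₁·A₁/A₂ = 1.33·(204/12.7) = 21.3 m/s.
Energy conservation along the streamline gives P₂ = P₁ − ½ρ(v₂² − v₁²) − ρg(h₂ − h₁).
P₂ = 874000 + ½·1000·(1.33² − 21.3²) − 1000·9.8·(+16.2) = 874000 + (-227000) − (159000) = 489000 Pa.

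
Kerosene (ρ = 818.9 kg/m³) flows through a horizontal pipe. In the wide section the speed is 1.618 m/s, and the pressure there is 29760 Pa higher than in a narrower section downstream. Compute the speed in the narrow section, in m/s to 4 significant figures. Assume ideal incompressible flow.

With h₁ = h₂, rearranging Bernoulli gives v₂ = √(v₁² + 2ΔP/ρ).
v₂ = √(1.618² + 2·29760/818.9) = √(2.618 + 72.68) = 8.678 m/s.

v₂ = 8.678 m/s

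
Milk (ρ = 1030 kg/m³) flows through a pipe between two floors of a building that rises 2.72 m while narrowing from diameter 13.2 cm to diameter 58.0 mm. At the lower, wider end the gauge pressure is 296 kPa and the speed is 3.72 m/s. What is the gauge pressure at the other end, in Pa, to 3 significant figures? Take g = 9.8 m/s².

By continuity, v₂ = v₁·A₁/A₂ = 3.72·(137/26.4) = 19.3 m/s.
Applying Bernoulli between the two ends and solving for P₂: P₂ = P₁ + ½ρ(v₁² − v₂²) − ρgΔh.
P₂ = 296000 + ½·1030·(3.72² − 19.3²) − 1030·9.8·(+2.72) = 296000 + (-184000) − (27500) = 84500 Pa.

P₂ = 84500 Pa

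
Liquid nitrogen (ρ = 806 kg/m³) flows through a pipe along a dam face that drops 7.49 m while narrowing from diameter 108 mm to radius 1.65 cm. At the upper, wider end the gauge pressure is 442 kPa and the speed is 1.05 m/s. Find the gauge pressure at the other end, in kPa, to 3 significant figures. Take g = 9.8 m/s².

Continuity gives A₁v₁ = A₂v₂, so v₂ = (91.6 cm²)/(8.55 cm²) × 1.05 m/s = 11.2 m/s.
Applying Bernoulli between the two ends and solving for P₂: P₂ = P₁ + ½ρ(v₁² − v₂²) − ρgΔh.
P₂ = 442000 + ½·806·(1.05² − 11.2²) − 806·9.8·(−7.49) = 442000 + (-50500) − (-59200) = 451000 Pa.

451 kPa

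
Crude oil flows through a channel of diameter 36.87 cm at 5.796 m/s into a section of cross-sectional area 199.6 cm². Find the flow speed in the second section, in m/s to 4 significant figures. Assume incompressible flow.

Mass conservation (A₁v₁ = A₂v₂) gives v₂ = 5.796 × 1068/199.6 = 31.00 m/s.

v₂ ≈ 31.00 m/s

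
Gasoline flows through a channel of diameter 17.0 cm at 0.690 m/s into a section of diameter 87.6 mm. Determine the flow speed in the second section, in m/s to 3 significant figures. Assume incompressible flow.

2.60 m/s

The volume flow rate is constant, so v₂ = (A₁/A₂)v₁ = (227/60.3)·0.690 = 2.60 m/s.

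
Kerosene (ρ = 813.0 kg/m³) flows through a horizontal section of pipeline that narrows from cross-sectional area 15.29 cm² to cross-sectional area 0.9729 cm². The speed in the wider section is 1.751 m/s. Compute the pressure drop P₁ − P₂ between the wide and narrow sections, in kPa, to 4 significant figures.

ΔP ≈ 306.6 kPa

By continuity, v₂ = v₁·A₁/A₂ = 1.751·(15.29/0.9729) = 27.52 m/s.
Bernoulli (h₁ = h₂): P₁ − P₂ = ½ρ(v₂² − v₁²).
P₁ − P₂ = ½·813.0·(27.52² − 1.751²) = ½·813.0·754.2 = 306600 Pa.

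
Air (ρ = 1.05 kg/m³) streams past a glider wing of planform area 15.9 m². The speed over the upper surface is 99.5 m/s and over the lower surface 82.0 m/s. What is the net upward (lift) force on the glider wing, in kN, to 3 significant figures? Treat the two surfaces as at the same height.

With equal heights on the two surfaces, Bernoulli gives P_lower − P_upper = ½ρ(v_upper² − v_lower²).
ΔP = ½·1.05·(99.5² − 82.0²) = 1670 Pa.
Lift = ΔP · A = 1670 × 15.9 = 26500 N.

26.5 kN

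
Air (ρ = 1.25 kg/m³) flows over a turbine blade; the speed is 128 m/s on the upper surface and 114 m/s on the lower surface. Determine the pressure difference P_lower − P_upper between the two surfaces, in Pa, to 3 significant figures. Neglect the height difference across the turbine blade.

The pressure is lower where the speed is higher: ΔP = ½ρ(v_up² − v_low²).
ΔP = ½·1.25·(128² − 114²) = 2120 Pa.

2120 Pa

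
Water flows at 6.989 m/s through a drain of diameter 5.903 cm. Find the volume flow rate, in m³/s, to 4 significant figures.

Q ≈ 0.01913 m³/s

Q = A·v = 0.002737 m² × 6.989 m/s = 0.01913 m³/s.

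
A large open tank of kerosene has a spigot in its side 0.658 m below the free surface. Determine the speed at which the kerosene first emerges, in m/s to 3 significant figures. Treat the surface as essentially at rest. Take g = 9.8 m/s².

Torricelli's result v = √(2gh) gives v = √(2·9.8·0.658) = 3.59 m/s.

3.59 m/s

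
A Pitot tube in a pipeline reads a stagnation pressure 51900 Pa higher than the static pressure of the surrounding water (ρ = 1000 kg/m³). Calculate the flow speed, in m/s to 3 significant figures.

v ≈ 10.2 m/s

The dynamic pressure equals the rise in static pressure at the stagnation point: ΔP = ½ρv².
v = √(2ΔP/ρ) = √(2·51900/1000) = 10.2 m/s.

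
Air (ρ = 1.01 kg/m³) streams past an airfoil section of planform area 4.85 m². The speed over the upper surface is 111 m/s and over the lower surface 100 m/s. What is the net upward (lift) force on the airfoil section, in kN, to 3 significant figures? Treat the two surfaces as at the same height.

F ≈ 5.68 kN

With equal heights on the two surfaces, Bernoulli gives P_lower − P_upper = ½ρ(v_upper² − v_lower²).
ΔP = ½·1.01·(111² − 100²) = 1170 Pa.
Lift = ΔP · A = 1170 × 4.85 = 5680 N.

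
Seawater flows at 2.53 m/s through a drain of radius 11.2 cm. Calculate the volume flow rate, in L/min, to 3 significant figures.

5980 L/min

Q = A·v = 0.0394 m² × 2.53 m/s = 0.0997 m³/s.
Converting: 0.0997 m³/s × 60000 = 5980 L/min.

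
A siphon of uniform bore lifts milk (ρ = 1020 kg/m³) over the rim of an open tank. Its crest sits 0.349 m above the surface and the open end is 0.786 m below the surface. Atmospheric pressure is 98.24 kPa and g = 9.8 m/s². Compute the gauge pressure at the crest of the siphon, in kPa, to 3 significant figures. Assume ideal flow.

P_gauge ≈ -11.3 kPa

From the surface to the outlet (both open to atmosphere, surface at rest): v = √(2g·h_out) = √(2·9.8·0.786) = 3.92 m/s.
With constant cross-section the crest speed equals v; applying Bernoulli from the surface up to the crest, P_top = P_atm − ½ρv² − ρg·h_top.
P_top = 98240 − ½·1020·3.92² − 1020·9.8·0.349 = 86900 Pa. So P_gauge = P_top − P_atm = -11300 Pa.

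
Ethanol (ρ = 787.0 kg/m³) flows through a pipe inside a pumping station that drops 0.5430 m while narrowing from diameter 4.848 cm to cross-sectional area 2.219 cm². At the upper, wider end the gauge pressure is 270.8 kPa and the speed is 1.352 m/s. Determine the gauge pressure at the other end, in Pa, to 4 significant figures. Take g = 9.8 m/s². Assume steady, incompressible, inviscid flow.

By continuity, v₂ = v₁·A₁/A₂ = 1.352·(18.46/2.219) = 11.25 m/s.
Applying Bernoulli between the two ends and solving for P₂: P₂ = P₁ + ½ρ(v₁² − v₂²) − ρgΔh.
P₂ = 270800 + ½·787.0·(1.352² − 11.25²) − 787.0·9.8·(−0.5430) = 270800 + (-49060) − (-4188) = 225900 Pa.

P₂ ≈ 225900 Pa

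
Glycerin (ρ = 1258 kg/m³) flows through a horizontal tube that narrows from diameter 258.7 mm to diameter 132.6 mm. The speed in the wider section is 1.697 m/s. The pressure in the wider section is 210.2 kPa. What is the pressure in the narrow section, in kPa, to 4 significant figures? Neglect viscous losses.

P₂ ≈ 185.8 kPa

Continuity gives A₁v₁ = A₂v₂, so v₂ = (525.6 cm²)/(138.1 cm²) × 1.697 m/s = 6.459 m/s.
Bernoulli (h₁ = h₂): P₁ − P₂ = ½ρ(v₂² − v₁²).
P₂ = P₁ − ½ρ(v₂² − v₁²) = 210200 − ½·1258·(6.459² − 1.697²) = 210200 − 24430 = 185800 Pa.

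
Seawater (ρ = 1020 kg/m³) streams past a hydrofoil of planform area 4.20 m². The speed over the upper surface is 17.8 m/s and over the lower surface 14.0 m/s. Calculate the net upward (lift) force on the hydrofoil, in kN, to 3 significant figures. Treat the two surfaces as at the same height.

259 kN

With equal heights on the two surfaces, Bernoulli gives P_lower − P_upper = ½ρ(v_upper² − v_lower²).
ΔP = ½·1020·(17.8² − 14.0²) = 61600 Pa.
Lift = ΔP · A = 61600 × 4.20 = 259000 N.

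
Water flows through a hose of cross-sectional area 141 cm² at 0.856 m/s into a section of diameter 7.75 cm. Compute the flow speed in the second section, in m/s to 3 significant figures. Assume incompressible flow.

v₂ = 2.56 m/s

The volume flow rate is constant, so v₂ = (A₁/A₂)v₁ = (141/47.2)·0.856 = 2.56 m/s.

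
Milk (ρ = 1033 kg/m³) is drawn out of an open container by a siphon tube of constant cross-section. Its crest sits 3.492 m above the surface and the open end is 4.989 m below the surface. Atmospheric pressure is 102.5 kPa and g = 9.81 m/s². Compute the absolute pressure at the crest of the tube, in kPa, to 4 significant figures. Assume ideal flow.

16.56 kPa

From the surface to the outlet (both open to atmosphere, surface at rest): v = √(2g·h_out) = √(2·9.81·4.989) = 9.894 m/s.
The bore is uniform, so the speed at the crest is the same v. Bernoulli surface→crest: P_atm = P_top + ½ρv² + ρg·h_top.
P_top = 102500 − ½·1033·9.894² − 1033·9.81·3.492 = 16560 Pa.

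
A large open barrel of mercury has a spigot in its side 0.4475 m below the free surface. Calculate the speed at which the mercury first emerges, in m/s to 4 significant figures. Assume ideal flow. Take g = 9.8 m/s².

Torricelli's result v = √(2gh) gives v = √(2·9.8·0.4475) = 2.962 m/s.

v = 2.962 m/s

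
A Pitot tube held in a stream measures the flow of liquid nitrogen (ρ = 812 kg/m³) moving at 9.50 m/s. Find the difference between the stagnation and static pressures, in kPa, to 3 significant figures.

The dynamic pressure equals the rise in static pressure at the stagnation point: ΔP = ½ρv².
ΔP = ½·812·9.50² = 36600 Pa.

36.6 kPa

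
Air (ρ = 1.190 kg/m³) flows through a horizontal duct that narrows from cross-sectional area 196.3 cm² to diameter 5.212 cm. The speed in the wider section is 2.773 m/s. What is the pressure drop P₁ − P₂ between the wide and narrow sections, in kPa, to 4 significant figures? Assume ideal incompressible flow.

ΔP ≈ 0.3827 kPa

Mass conservation (A₁v₁ = A₂v₂) gives v₂ = 2.773 × 196.3/21.34 = 25.51 m/s.
The pipe is horizontal, so Bernoulli reduces to P₁ + ½ρv₁² = P₂ + ½ρv₂².
P₁ − P₂ = ½·1.190·(25.51² − 2.773²) = ½·1.190·643.3 = 382.7 Pa.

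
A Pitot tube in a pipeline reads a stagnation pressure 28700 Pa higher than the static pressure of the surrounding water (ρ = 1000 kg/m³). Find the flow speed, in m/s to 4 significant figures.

The dynamic pressure equals the rise in static pressure at the stagnation point: ΔP = ½ρv².
v = √(2ΔP/ρ) = √(2·28700/1000) = 7.576 m/s.

v ≈ 7.576 m/s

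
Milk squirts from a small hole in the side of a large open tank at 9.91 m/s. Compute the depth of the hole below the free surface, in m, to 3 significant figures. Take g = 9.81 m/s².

h ≈ 5.01 m

For a small hole in a large open tank, ½v² = gh, giving h = v²/(2g).
h = 9.91²/(2·9.81) = 98.2/19.62 = 5.01 m.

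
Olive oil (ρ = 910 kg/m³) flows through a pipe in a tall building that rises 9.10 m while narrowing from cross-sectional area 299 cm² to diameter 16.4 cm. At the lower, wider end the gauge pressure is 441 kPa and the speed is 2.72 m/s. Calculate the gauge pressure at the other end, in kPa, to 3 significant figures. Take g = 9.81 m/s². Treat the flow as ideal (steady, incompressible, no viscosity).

356 kPa

Mass conservation (A₁v₁ = A₂v₂) gives v₂ = 2.72 × 299/211 = 3.85 m/s.
Applying Bernoulli between the two ends and solving for P₂: P₂ = P₁ + ½ρ(v₁² − v₂²) − ρgΔh.
P₂ = 441000 + ½·910·(2.72² − 3.85²) − 910·9.81·(+9.10) = 441000 + (-3380) − (81200) = 356000 Pa.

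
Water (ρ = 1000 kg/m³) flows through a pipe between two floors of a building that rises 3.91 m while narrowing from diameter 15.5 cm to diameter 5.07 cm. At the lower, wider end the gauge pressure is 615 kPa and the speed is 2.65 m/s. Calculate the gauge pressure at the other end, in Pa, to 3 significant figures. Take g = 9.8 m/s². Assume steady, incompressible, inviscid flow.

The volume flow rate is constant, so v₂ = (A₁/A₂)v₁ = (189/20.2)·2.65 = 24.8 m/s.
Bernoulli: P₁ + ½ρv₁² + ρg h₁ = P₂ + ½ρv₂² + ρg h₂, so P₂ = P₁ + ½ρ(v₁² − v₂²) − ρg(h₂ − h₁).
P₂ = 615000 + ½·1000·(2.65² − 24.8²) − 1000·9.8·(+3.91) = 615000 + (-303000) − (38300) = 273000 Pa.

P₂ = 273000 Pa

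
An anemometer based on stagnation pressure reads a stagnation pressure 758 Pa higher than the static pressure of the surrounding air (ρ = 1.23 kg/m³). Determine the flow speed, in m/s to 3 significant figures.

At the stagnation point the flow is brought to rest, so Bernoulli gives P_stag − P_static = ½ρv².
v = √(2ΔP/ρ) = √(2·758/1.23) = 35.1 m/s.

v ≈ 35.1 m/s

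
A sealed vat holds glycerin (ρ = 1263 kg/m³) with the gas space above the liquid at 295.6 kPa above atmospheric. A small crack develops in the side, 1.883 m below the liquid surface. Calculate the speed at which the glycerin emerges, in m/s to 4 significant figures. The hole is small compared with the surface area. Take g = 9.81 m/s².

Take point 1 at the surface (v₁ ≈ 0) and point 2 at the hole (at atmospheric pressure). Bernoulli: P₁ + ρg h = P_atm + ½ρv₂².
With P₁ − P_atm = 295600 Pa, v₂ = √(2gh + 2ΔP/ρ) = √(2·9.81·1.883 + 2·295600/1263) = 22.47 m/s.

v ≈ 22.47 m/s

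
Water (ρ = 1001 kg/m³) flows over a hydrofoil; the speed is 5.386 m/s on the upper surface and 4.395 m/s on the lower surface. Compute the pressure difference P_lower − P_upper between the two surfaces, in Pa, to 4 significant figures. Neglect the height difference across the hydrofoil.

4851 Pa

The pressure is lower where the speed is higher: ΔP = ½ρ(v_up² − v_low²).
ΔP = ½·1001·(5.386² − 4.395²) = 4851 Pa.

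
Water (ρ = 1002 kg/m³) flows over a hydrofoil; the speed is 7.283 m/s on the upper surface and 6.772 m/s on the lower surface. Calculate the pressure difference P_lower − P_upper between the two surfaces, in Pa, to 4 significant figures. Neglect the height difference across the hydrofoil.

The pressure is lower where the speed is higher: ΔP = ½ρ(v_up² − v_low²).
ΔP = ½·1002·(7.283² − 6.772²) = 3598 Pa.

ΔP ≈ 3598 Pa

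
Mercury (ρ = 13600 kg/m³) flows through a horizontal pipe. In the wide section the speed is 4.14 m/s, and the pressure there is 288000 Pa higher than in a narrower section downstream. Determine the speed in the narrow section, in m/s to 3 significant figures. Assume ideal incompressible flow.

Horizontal Bernoulli: P₁ + ½ρv₁² = P₂ + ½ρv₂², so v₂² = v₁² + 2(P₁ − P₂)/ρ.
v₂ = √(4.14² + 2·288000/13600) = √(17.1 + 42.4) = 7.71 m/s.

v₂ ≈ 7.71 m/s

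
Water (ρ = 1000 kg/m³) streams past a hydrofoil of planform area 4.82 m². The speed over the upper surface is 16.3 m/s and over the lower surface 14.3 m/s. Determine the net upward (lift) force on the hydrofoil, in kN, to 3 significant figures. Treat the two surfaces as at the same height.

147 kN

From P + ½ρv² = const at equal height, P_low − P_up = ½ρ(v_up² − v_low²).
ΔP = ½·1000·(16.3² − 14.3²) = 30600 Pa.
Lift = ΔP · A = 30600 × 4.82 = 147000 N.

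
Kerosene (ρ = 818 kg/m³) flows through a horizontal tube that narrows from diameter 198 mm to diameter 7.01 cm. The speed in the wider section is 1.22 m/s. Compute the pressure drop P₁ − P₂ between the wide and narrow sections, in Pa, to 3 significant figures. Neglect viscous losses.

Continuity gives A₁v₁ = A₂v₂, so v₂ = (308 cm²)/(38.6 cm²) × 1.22 m/s = 9.73 m/s.
Bernoulli (h₁ = h₂): P₁ − P₂ = ½ρ(v₂² − v₁²).
P₁ − P₂ = ½·818·(9.73² − 1.22²) = ½·818·93.2 = 38100 Pa.

ΔP ≈ 38100 Pa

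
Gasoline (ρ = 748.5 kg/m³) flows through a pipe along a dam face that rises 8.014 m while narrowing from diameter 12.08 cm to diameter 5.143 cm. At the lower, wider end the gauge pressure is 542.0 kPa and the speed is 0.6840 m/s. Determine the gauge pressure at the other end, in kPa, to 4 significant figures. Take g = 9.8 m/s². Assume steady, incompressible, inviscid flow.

478.1 kPa

Mass conservation (A₁v₁ = A₂v₂) gives v₂ = 0.6840 × 114.6/20.77 = 3.774 m/s.
Energy conservation along the streamline gives P₂ = P₁ − ½ρ(v₂² − v₁²) − ρg(h₂ − h₁).
P₂ = 542000 + ½·748.5·(0.6840² − 3.774²) − 748.5·9.8·(+8.014) = 542000 + (-5154) − (58790) = 478100 Pa.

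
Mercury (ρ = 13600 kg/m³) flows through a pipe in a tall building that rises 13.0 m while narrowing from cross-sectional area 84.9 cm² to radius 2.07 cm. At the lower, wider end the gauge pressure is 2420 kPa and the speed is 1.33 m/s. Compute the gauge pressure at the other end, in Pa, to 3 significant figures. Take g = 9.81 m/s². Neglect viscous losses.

The volume flow rate is constant, so v₂ = (A₁/A₂)v₁ = (84.9/13.5)·1.33 = 8.39 m/s.
Applying Bernoulli between the two ends and solving for P₂: P₂ = P₁ + ½ρ(v₁² − v₂²) − ρgΔh.
P₂ = 2420000 + ½·13600·(1.33² − 8.39²) − 13600·9.81·(+13.0) = 2420000 + (-466000) − (1730000) = 219000 Pa.

P₂ ≈ 219000 Pa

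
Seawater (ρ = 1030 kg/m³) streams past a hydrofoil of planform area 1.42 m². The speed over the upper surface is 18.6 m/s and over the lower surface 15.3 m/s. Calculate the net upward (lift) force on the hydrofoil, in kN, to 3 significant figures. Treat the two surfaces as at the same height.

F ≈ 81.8 kN

From P + ½ρv² = const at equal height, P_low − P_up = ½ρ(v_up² − v_low²).
ΔP = ½·1030·(18.6² − 15.3²) = 57600 Pa.
Lift = ΔP · A = 57600 × 1.42 = 81800 N.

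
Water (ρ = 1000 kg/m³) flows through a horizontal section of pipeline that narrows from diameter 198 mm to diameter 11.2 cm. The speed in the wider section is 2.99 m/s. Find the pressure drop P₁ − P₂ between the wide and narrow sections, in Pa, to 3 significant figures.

ΔP ≈ 39200 Pa

Mass conservation (A₁v₁ = A₂v₂) gives v₂ = 2.99 × 308/98.5 = 9.34 m/s.
The pipe is horizontal, so Bernoulli reduces to P₁ + ½ρv₁² = P₂ + ½ρv₂².
P₁ − P₂ = ½·1000·(9.34² − 2.99²) = ½·1000·78.4 = 39200 Pa.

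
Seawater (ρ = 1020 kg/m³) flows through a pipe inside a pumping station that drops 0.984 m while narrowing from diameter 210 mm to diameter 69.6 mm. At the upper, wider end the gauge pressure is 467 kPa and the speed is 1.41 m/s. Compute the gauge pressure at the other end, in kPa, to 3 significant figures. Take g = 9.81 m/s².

P₂ = 394 kPa

Continuity gives A₁v₁ = A₂v₂, so v₂ = (346 cm²)/(38.0 cm²) × 1.41 m/s = 12.8 m/s.
Bernoulli: P₁ + ½ρv₁² + ρg h₁ = P₂ + ½ρv₂² + ρg h₂, so P₂ = P₁ + ½ρ(v₁² − v₂²) − ρg(h₂ − h₁).
P₂ = 467000 + ½·1020·(1.41² − 12.8²) − 1020·9.81·(−0.984) = 467000 + (-83000) − (-9850) = 394000 Pa.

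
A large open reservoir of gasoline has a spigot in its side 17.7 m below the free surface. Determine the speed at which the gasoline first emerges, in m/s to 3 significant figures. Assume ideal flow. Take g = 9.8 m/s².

Bernoulli from surface to hole (P equal, v_surface ≈ 0): v = √(2gh) = √(2×9.8×17.7) = 18.6 m/s.

18.6 m/s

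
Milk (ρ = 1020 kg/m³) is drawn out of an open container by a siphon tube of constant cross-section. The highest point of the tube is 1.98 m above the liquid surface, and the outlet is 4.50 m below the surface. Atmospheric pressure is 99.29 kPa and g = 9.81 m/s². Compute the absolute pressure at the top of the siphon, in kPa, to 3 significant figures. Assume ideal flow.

P_top = 34.4 kPa

From the surface to the outlet (both open to atmosphere, surface at rest): v = √(2g·h_out) = √(2·9.81·4.50) = 9.40 m/s.
Continuity keeps v the same throughout the tube; from surface to crest, P_atm + 0 = P_top + ½ρv² + ρg·h_top.
P_top = 99290 − ½·1020·9.40² − 1020·9.81·1.98 = 34400 Pa.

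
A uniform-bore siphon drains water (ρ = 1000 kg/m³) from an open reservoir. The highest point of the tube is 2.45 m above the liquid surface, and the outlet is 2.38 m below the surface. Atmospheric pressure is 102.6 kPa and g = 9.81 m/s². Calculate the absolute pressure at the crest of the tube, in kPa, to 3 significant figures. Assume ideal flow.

Bernoulli surface→outlet gives ½v² = g·h_out, so v = √(2·9.81·2.38) = 6.83 m/s.
Continuity keeps v the same throughout the tube; from surface to crest, P_atm + 0 = P_top + ½ρv² + ρg·h_top.
P_top = 102600 − ½·1000·6.83² − 1000·9.81·2.45 = 55200 Pa.

55.2 kPa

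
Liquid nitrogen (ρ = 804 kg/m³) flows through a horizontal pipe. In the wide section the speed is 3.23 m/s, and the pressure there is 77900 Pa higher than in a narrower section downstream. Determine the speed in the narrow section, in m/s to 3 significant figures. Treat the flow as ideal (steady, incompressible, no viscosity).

v₂ = 14.3 m/s

With h₁ = h₂, rearranging Bernoulli gives v₂ = √(v₁² + 2ΔP/ρ).
v₂ = √(3.23² + 2·77900/804) = √(10.4 + 194) = 14.3 m/s.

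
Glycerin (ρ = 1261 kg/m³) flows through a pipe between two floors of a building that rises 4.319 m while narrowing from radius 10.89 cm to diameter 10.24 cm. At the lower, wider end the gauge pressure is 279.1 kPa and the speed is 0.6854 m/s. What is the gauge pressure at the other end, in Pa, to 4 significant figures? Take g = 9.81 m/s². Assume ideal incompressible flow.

P₂ ≈ 219900 Pa

Continuity gives A₁v₁ = A₂v₂, so v₂ = (372.6 cm²)/(82.35 cm²) × 0.6854 m/s = 3.101 m/s.
Energy conservation along the streamline gives P₂ = P₁ − ½ρ(v₂² − v₁²) − ρg(h₂ − h₁).
P₂ = 279100 + ½·1261·(0.6854² − 3.101²) − 1261·9.81·(+4.319) = 279100 + (-5766) − (53430) = 219900 Pa.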